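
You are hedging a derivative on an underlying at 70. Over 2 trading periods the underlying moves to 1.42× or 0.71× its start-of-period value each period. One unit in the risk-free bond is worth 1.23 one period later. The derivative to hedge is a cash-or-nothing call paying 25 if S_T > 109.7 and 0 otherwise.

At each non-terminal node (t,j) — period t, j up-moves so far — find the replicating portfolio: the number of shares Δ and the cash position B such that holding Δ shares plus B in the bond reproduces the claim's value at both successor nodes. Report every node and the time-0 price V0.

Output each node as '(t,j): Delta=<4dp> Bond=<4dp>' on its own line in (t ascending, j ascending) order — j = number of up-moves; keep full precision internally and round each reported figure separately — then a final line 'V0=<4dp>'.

(0,0): Delta=0.2995 Bond=-12.1025
(1,0): Delta=0.0000 Bond=0.0000
(1,1): Delta=0.3542 Bond=-20.3252
V0=8.8638

The replicating-portfolio and risk-neutral prices coincide; use p* = (1.23−0.71)/(1.42−0.71) = 0.7324 for the latter.
Terminal values V(2,·): V(2,0)=0.0000, V(2,1)=0.0000, V(2,2)=25.0000
  t=1,j=0: stock 49.7000 → up 70.5740 (V=0.0000), down 35.2870 (V=0.0000). Price 0.0000; hedge Δ=0.0000, bond B=0.0000.
  t=1,j=1: stock 99.4000 → up 141.1480 (V=25.0000), down 70.5740 (V=0.0000). Price 14.8861; hedge Δ=0.3542, bond B=-20.3252.
  t=0,j=0: stock 70.0000 → up 99.4000 (V=14.8861), down 49.7000 (V=0.0000). Price 8.8638; hedge Δ=0.2995, bond B=-12.1025.
Root portfolio cost Δ·70+B reproduces V0=8.8638.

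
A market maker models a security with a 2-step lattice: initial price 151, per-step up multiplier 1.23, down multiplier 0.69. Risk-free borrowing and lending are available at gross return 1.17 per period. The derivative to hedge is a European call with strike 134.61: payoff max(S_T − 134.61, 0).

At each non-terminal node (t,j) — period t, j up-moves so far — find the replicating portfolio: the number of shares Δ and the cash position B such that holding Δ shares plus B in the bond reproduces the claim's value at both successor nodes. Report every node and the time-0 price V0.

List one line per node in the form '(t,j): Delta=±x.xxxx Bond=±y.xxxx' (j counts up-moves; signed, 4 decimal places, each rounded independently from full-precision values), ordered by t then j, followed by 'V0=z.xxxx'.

(0,0): Delta=0.8743 Bond=-77.8591
(1,0): Delta=0.0000 Bond=0.0000
(1,1): Delta=0.9356 Bond=-102.4820
V0=54.1629

No-arbitrage ⇒ martingale measure with p* = (R−d)/(u−d) = 0.8889.
Terminal payoffs: V(2,0)=0.0000, V(2,1)=0.0000, V(2,2)=93.8379
(1,0): S=104.1900. Δ = (V_up−V_dn)/(S_up−S_dn) = (0.0000−0.0000)/(128.1537−71.8911) = 0.0000. V = [p*·0.0000 + (1−p*)·0.0000]/1.17 = 0.0000. B = V − Δ·S = 0.0000.
(1,1): S=185.7300. Δ = (V_up−V_dn)/(S_up−S_dn) = (93.8379−0.0000)/(228.4479−128.1537) = 0.9356. V = [p*·93.8379 + (1−p*)·0.0000]/1.17 = 71.2919. B = V − Δ·S = -102.4820.
(0,0): S=151.0000. Δ = (V_up−V_dn)/(S_up−S_dn) = (71.2919−0.0000)/(185.7300−104.1900) = 0.8743. V = [p*·71.2919 + (1−p*)·0.0000]/1.17 = 54.1629. B = V − Δ·S = -77.8591.
Each (Δ,B) replicates both successor values, so the strategy is self-financing and V0 is arbitrage-free.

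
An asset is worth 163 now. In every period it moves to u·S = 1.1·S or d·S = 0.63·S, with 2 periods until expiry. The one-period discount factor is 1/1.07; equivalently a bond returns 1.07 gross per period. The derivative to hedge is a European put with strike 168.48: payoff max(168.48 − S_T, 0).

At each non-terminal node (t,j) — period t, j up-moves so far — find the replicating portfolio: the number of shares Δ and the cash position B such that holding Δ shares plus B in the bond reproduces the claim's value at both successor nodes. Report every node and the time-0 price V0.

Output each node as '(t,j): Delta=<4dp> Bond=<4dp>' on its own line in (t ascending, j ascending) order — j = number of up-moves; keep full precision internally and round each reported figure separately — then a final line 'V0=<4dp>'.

(0,0): Delta=-0.6717 Bond=115.6455
(1,0): Delta=-1.0000 Bond=157.4579
(1,1): Delta=-0.6588 Bond=121.4418
V0=6.1649

Since d<R<u, set p* = (R−d)/(u−d) = 0.9362; price each node as the discounted p*-expectation of its children.
Terminal payoffs: V(2,0)=103.7853, V(2,1)=55.5210, V(2,2)=0.0000
Node (1,0) S=102.6900: V=(p*·55.5210+(1−p*)·103.7853)/1.07=54.7679; Δ=(55.5210−103.7853)/(112.9590−64.6947)=-1.0000; B=V−Δ·S=157.4579
Node (1,1) S=179.3000: V=(p*·0.0000+(1−p*)·55.5210)/1.07=3.3121; Δ=(0.0000−55.5210)/(197.2300−112.9590)=-0.6588; B=V−Δ·S=121.4418
Node (0,0) S=163.0000: V=(p*·3.3121+(1−p*)·54.7679)/1.07=6.1649; Δ=(3.3121−54.7679)/(179.3000−102.6900)=-0.6717; B=V−Δ·S=115.6455
Self-financing check: at every node Δ·S+B equals the discounted successor values.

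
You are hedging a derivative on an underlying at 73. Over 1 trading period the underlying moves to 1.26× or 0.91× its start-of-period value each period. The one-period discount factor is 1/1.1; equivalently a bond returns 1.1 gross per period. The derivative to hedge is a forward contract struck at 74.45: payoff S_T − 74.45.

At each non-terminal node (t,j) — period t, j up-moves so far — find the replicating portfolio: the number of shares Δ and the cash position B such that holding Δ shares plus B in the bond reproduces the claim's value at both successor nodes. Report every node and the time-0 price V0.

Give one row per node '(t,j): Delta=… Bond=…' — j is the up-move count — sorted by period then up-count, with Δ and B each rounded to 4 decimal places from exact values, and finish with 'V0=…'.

(0,0): Delta=1.0000 Bond=-67.6818
V0=5.3182

Since d<R<u, set p* = (R−d)/(u−d) = 0.5429; price each node as the discounted p*-expectation of its children.
Terminal payoffs: V(1,0)=-8.0200, V(1,1)=17.5300
  t=0,j=0: stock 73.0000 → up 91.9800 (V=17.5300), down 66.4300 (V=-8.0200). Price 5.3182; hedge Δ=1.0000, bond B=-67.6818.
The time-0 hedge costs 5.3182, which is the no-arbitrage price.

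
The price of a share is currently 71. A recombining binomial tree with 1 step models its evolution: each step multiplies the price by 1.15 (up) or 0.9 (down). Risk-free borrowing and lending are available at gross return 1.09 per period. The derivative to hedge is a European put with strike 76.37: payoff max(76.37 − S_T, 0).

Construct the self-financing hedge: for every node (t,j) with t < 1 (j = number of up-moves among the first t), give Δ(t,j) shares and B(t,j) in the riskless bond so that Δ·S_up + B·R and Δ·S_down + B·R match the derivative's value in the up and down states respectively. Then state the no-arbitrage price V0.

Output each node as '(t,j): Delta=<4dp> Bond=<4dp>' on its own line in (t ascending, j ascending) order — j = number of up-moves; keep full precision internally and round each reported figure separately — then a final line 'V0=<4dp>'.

Risk-neutral probability p* = (R−d)/(u−d) = (1.09−0.9)/(1.15−0.9) = 0.7600.
At expiry t=1: V(1,0)=12.4700, V(1,1)=0.0000
  t=0,j=0: stock 71.0000 → up 81.6500 (V=0.0000), down 63.9000 (V=12.4700). Price 2.7457; hedge Δ=-0.7025, bond B=52.6257.
The time-0 hedge costs 2.7457, which is the no-arbitrage price.

(0,0): Delta=-0.7025 Bond=52.6257
V0=2.7457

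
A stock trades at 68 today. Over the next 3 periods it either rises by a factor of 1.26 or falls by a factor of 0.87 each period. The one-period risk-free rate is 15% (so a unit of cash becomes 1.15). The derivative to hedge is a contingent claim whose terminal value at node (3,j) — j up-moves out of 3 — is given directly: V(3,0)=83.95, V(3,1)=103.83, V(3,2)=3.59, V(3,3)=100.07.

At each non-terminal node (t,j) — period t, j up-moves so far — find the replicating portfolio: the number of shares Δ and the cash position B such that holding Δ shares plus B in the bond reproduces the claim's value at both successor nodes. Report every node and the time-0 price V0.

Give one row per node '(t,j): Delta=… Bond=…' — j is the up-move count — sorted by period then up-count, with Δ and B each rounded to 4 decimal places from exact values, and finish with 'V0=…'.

(0,0): Delta=0.3055 Bond=17.5402
(1,0): Delta=-2.5010 Bond=186.2054
(1,1): Delta=1.0668 Bond=-45.0565
(2,0): Delta=0.9904 Bond=34.4368
(2,1): Delta=-3.4481 Bond=284.7324
(2,2): Delta=2.2915 Bond=-184.0301
V0=38.3153

The replicating-portfolio and risk-neutral prices coincide; use p* = (1.15−0.87)/(1.26−0.87) = 0.7179 for the latter.
Terminal payoffs: V(3,0)=83.9500, V(3,1)=103.8300, V(3,2)=3.5900, V(3,3)=100.0700
(2,0): S=51.4692. Δ = (V_up−V_dn)/(S_up−S_dn) = (103.8300−83.9500)/(64.8512−44.7782) = 0.9904. V = [p*·103.8300 + (1−p*)·83.9500]/1.15 = 85.4111. B = V − Δ·S = 34.4368.
(2,1): S=74.5416. Δ = (V_up−V_dn)/(S_up−S_dn) = (3.5900−103.8300)/(93.9224−64.8512) = -3.4481. V = [p*·3.5900 + (1−p*)·103.8300]/1.15 = 27.7068. B = V − Δ·S = 284.7324.
(2,2): S=107.9568. Δ = (V_up−V_dn)/(S_up−S_dn) = (100.0700−3.5900)/(136.0256−93.9224) = 2.2915. V = [p*·100.0700 + (1−p*)·3.5900]/1.15 = 63.3545. B = V − Δ·S = -184.0301.
(1,0): S=59.1600. Δ = (V_up−V_dn)/(S_up−S_dn) = (27.7068−85.4111)/(74.5416−51.4692) = -2.5010. V = [p*·27.7068 + (1−p*)·85.4111]/1.15 = 38.2456. B = V − Δ·S = 186.2054.
(1,1): S=85.6800. Δ = (V_up−V_dn)/(S_up−S_dn) = (63.3545−27.7068)/(107.9568−74.5416) = 1.0668. V = [p*·63.3545 + (1−p*)·27.7068]/1.15 = 46.3479. B = V − Δ·S = -45.0565.
(0,0): S=68.0000. Δ = (V_up−V_dn)/(S_up−S_dn) = (46.3479−38.2456)/(85.6800−59.1600) = 0.3055. V = [p*·46.3479 + (1−p*)·38.2456]/1.15 = 38.3153. B = V − Δ·S = 17.5402.
Self-financing check: at every node Δ·S+B equals the discounted successor values.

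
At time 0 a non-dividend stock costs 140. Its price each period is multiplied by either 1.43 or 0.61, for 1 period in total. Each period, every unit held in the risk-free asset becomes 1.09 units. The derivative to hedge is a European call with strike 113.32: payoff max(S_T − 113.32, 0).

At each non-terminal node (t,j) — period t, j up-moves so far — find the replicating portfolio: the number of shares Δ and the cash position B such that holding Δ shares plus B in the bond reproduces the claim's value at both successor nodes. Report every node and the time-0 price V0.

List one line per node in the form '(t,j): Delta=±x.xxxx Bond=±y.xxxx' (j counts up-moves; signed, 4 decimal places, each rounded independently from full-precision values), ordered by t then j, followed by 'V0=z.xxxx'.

(0,0): Delta=0.7568 Bond=-59.2938
V0=46.6574

Risk-neutral probability p* = (R−d)/(u−d) = (1.09−0.61)/(1.43−0.61) = 0.5854.
Terminal payoffs: V(1,0)=0.0000, V(1,1)=86.8800
Node (0,0) S=140.0000: V=(p*·86.8800+(1−p*)·0.0000)/1.09=46.6574; Δ=(86.8800−0.0000)/(200.2000−85.4000)=0.7568; B=V−Δ·S=-59.2938
Self-financing check: at every node Δ·S+B equals the discounted successor values.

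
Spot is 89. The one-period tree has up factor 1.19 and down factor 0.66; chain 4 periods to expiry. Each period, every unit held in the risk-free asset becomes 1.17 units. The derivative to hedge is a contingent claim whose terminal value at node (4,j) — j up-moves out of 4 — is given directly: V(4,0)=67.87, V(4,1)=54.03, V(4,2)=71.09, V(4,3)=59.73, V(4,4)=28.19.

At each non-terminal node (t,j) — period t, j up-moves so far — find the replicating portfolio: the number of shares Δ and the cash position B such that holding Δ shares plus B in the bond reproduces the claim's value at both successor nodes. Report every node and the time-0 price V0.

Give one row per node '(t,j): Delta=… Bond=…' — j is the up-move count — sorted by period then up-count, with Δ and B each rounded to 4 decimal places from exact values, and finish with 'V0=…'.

(0,0): Delta=-0.3868 Bond=51.9187
(1,0): Delta=-0.2182 Bond=50.8406
(1,1): Delta=-0.3905 Bond=61.1333
(2,0): Delta=0.6611 Bond=25.3925
(2,1): Delta=-0.2373 Bond=60.8205
(2,2): Delta=-0.3938 Bond=71.9458
(3,0): Delta=-1.0206 Bond=72.7391
(3,1): Delta=0.6977 Bond=28.0218
(3,2): Delta=-0.2577 Bond=72.8516
(3,3): Delta=-0.3968 Bond=84.6207
V0=17.4913

Under the risk-neutral measure, an up-move has probability p* = (R−d)/(u−d) = 0.9623 and values discount at R = 1.17.
At expiry t=4: V(4,0)=67.8700, V(4,1)=54.0300, V(4,2)=71.0900, V(4,3)=59.7300, V(4,4)=28.1900
Node (3,0) S=25.5871: V=(p*·54.0300+(1−p*)·67.8700)/1.17=46.6259; Δ=(54.0300−67.8700)/(30.4487−16.8875)=-1.0206; B=V−Δ·S=72.7391
Node (3,1) S=46.1344: V=(p*·71.0900+(1−p*)·54.0300)/1.17=60.2104; Δ=(71.0900−54.0300)/(54.8999−30.4487)=0.6977; B=V−Δ·S=28.0218
Node (3,2) S=83.1817: V=(p*·59.7300+(1−p*)·71.0900)/1.17=51.4177; Δ=(59.7300−71.0900)/(98.9862−54.8999)=-0.2577; B=V−Δ·S=72.8516
Node (3,3) S=149.9792: V=(p*·28.1900+(1−p*)·59.7300)/1.17=25.1113; Δ=(28.1900−59.7300)/(178.4752−98.9862)=-0.3968; B=V−Δ·S=84.6207
Node (2,0) S=38.7684: V=(p*·60.2104+(1−p*)·46.6259)/1.17=51.0238; Δ=(60.2104−46.6259)/(46.1344−25.5871)=0.6611; B=V−Δ·S=25.3925
Node (2,1) S=69.9006: V=(p*·51.4177+(1−p*)·60.2104)/1.17=44.2303; Δ=(51.4177−60.2104)/(83.1817−46.1344)=-0.2373; B=V−Δ·S=60.8205
Node (2,2) S=126.0329: V=(p*·25.1113+(1−p*)·51.4177)/1.17=22.3111; Δ=(25.1113−51.4177)/(149.9792−83.1817)=-0.3938; B=V−Δ·S=71.9458
Node (1,0) S=58.7400: V=(p*·44.2303+(1−p*)·51.0238)/1.17=38.0228; Δ=(44.2303−51.0238)/(69.9006−38.7684)=-0.2182; B=V−Δ·S=50.8406
Node (1,1) S=105.9100: V=(p*·22.3111+(1−p*)·44.2303)/1.17=19.7763; Δ=(22.3111−44.2303)/(126.0329−69.9006)=-0.3905; B=V−Δ·S=61.1333
Node (0,0) S=89.0000: V=(p*·19.7763+(1−p*)·38.0228)/1.17=17.4913; Δ=(19.7763−38.0228)/(105.9100−58.7400)=-0.3868; B=V−Δ·S=51.9187
Check: Δ(0,0)·S0 + B(0,0) = 17.4913 = V0.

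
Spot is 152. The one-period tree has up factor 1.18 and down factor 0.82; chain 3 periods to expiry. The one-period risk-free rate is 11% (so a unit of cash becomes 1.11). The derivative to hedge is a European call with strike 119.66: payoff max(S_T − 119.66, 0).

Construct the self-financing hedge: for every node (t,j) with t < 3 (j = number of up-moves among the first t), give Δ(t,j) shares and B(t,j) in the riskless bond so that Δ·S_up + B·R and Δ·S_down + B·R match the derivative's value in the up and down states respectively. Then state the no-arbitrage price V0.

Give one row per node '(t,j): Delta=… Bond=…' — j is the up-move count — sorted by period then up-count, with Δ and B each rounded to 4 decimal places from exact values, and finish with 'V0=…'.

(0,0): Delta=0.9799 Bond=-84.2456
(1,0): Delta=0.8600 Bond=-78.5730
(1,1): Delta=1.0000 Bond=-97.1187
(2,0): Delta=0.0256 Bond=-1.9323
(2,1): Delta=1.0000 Bond=-107.8018
(2,2): Delta=1.0000 Bond=-107.8018
V0=64.6984

Since d<R<u, set p* = (R−d)/(u−d) = 0.8056; price each node as the discounted p*-expectation of its children.
Terminal values V(3,·): V(3,0)=0.0000, V(3,1)=0.9417, V(3,2)=53.8887, V(3,3)=130.0809
(2,0): S=102.2048. Δ = (V_up−V_dn)/(S_up−S_dn) = (0.9417−0.0000)/(120.6017−83.8079) = 0.0256. V = [p*·0.9417 + (1−p*)·0.0000]/1.11 = 0.6834. B = V − Δ·S = -1.9323.
(2,1): S=147.0752. Δ = (V_up−V_dn)/(S_up−S_dn) = (53.8887−0.9417)/(173.5487−120.6017) = 1.0000. V = [p*·53.8887 + (1−p*)·0.9417]/1.11 = 39.2734. B = V − Δ·S = -107.8018.
(2,2): S=211.6448. Δ = (V_up−V_dn)/(S_up−S_dn) = (130.0809−53.8887)/(249.7409−173.5487) = 1.0000. V = [p*·130.0809 + (1−p*)·53.8887]/1.11 = 103.8430. B = V − Δ·S = -107.8018.
(1,0): S=124.6400. Δ = (V_up−V_dn)/(S_up−S_dn) = (39.2734−0.6834)/(147.0752−102.2048) = 0.8600. V = [p*·39.2734 + (1−p*)·0.6834]/1.11 = 28.6214. B = V − Δ·S = -78.5730.
(1,1): S=179.3600. Δ = (V_up−V_dn)/(S_up−S_dn) = (103.8430−39.2734)/(211.6448−147.0752) = 1.0000. V = [p*·103.8430 + (1−p*)·39.2734]/1.11 = 82.2413. B = V − Δ·S = -97.1187.
(0,0): S=152.0000. Δ = (V_up−V_dn)/(S_up−S_dn) = (82.2413−28.6214)/(179.3600−124.6400) = 0.9799. V = [p*·82.2413 + (1−p*)·28.6214]/1.11 = 64.6984. B = V − Δ·S = -84.2456.
Each (Δ,B) replicates both successor values, so the strategy is self-financing and V0 is arbitrage-free.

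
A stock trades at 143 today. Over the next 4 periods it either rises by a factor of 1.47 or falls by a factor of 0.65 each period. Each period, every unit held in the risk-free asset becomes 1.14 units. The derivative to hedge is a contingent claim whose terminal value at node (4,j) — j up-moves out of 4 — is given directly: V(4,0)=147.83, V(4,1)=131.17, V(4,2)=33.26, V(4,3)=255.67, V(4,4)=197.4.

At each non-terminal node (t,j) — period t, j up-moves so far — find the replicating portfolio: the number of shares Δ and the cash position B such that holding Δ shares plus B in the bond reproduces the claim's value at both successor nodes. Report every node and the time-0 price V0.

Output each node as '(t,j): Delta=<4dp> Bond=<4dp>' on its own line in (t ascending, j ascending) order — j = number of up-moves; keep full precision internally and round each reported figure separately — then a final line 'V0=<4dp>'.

(0,0): Delta=0.3105 Bond=43.7293
(1,0): Delta=0.2991 Bond=50.9067
(1,1): Delta=0.3138 Bond=49.1407
(2,0): Delta=-1.1546 Bond=145.8656
(2,1): Delta=0.7320 Bond=-1.1185
(2,2): Delta=0.1893 Bond=94.5017
(3,0): Delta=-0.5174 Bond=141.2597
(3,1): Delta=-1.3444 Bond=183.1417
(3,2): Delta=1.3504 Bond=-125.4742
(3,3): Delta=-0.1564 Bond=264.7892
V0=88.1263

Risk-neutral probability p* = (R−d)/(u−d) = (1.14−0.65)/(1.47−0.65) = 0.5976.
At expiry t=4: V(4,0)=147.8300, V(4,1)=131.1700, V(4,2)=33.2600, V(4,3)=255.6700, V(4,4)=197.4000
Node (3,0) S=39.2714: V=(p*·131.1700+(1−p*)·147.8300)/1.14=120.9427; Δ=(131.1700−147.8300)/(57.7289−25.5264)=-0.5174; B=V−Δ·S=141.2597
Node (3,1) S=88.8137: V=(p*·33.2600+(1−p*)·131.1700)/1.14=63.7393; Δ=(33.2600−131.1700)/(130.5562−57.7289)=-1.3444; B=V−Δ·S=183.1417
Node (3,2) S=200.8557: V=(p*·255.6700+(1−p*)·33.2600)/1.14=145.7575; Δ=(255.6700−33.2600)/(295.2578−130.5562)=1.3504; B=V−Δ·S=-125.4742
Node (3,3) S=454.2428: V=(p*·197.4000+(1−p*)·255.6700)/1.14=193.7282; Δ=(197.4000−255.6700)/(667.7369−295.2578)=-0.1564; B=V−Δ·S=264.7892
Node (2,0) S=60.4175: V=(p*·63.7393+(1−p*)·120.9427)/1.14=76.1054; Δ=(63.7393−120.9427)/(88.8137−39.2714)=-1.1546; B=V−Δ·S=145.8656
Node (2,1) S=136.6365: V=(p*·145.7575+(1−p*)·63.7393)/1.14=98.9037; Δ=(145.7575−63.7393)/(200.8557−88.8137)=0.7320; B=V−Δ·S=-1.1185
Node (2,2) S=309.0087: V=(p*·193.7282+(1−p*)·145.7575)/1.14=153.0025; Δ=(193.7282−145.7575)/(454.2428−200.8557)=0.1893; B=V−Δ·S=94.5017
Node (1,0) S=92.9500: V=(p*·98.9037+(1−p*)·76.1054)/1.14=78.7094; Δ=(98.9037−76.1054)/(136.6365−60.4175)=0.2991; B=V−Δ·S=50.9067
Node (1,1) S=210.2100: V=(p*·153.0025+(1−p*)·98.9037)/1.14=115.1149; Δ=(153.0025−98.9037)/(309.0087−136.6365)=0.3138; B=V−Δ·S=49.1407
Node (0,0) S=143.0000: V=(p*·115.1149+(1−p*)·78.7094)/1.14=88.1263; Δ=(115.1149−78.7094)/(210.2100−92.9500)=0.3105; B=V−Δ·S=43.7293
The time-0 hedge costs 88.1263, which is the no-arbitrage price.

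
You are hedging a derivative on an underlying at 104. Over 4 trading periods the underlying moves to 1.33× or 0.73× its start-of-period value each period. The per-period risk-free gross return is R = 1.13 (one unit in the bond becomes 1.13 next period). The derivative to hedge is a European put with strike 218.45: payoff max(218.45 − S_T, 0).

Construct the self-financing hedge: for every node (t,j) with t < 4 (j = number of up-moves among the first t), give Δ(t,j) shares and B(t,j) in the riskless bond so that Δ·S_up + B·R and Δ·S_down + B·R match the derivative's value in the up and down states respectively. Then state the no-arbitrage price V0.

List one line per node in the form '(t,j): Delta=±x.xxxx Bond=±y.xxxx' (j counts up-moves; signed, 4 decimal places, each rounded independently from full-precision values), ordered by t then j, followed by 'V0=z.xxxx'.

(0,0): Delta=-0.6480 Bond=110.3294
(1,0): Delta=-1.0000 Bond=151.3968
(1,1): Delta=-0.5514 Bond=111.3099
(2,0): Delta=-1.0000 Bond=171.0784
(2,1): Delta=-1.0000 Bond=171.0784
(2,2): Delta=-0.4283 Bond=103.1311
(3,0): Delta=-1.0000 Bond=193.3186
(3,1): Delta=-1.0000 Bond=193.3186
(3,2): Delta=-1.0000 Bond=193.3186
(3,3): Delta=-0.2714 Bond=78.1479
V0=42.9384

Since d<R<u, set p* = (R−d)/(u−d) = 0.6667; price each node as the discounted p*-expectation of its children.
Payoff layer (t=4): V(4,0)=188.9158, V(4,1)=164.6412, V(4,2)=120.4147, V(4,3)=39.8378, V(4,4)=0.0000
(3,0): S=40.4578. Δ = (V_up−V_dn)/(S_up−S_dn) = (164.6412−188.9158)/(53.8088−29.5342) = -1.0000. V = [p*·164.6412 + (1−p*)·188.9158]/1.13 = 152.8608. B = V − Δ·S = 193.3186.
(3,1): S=73.7107. Δ = (V_up−V_dn)/(S_up−S_dn) = (120.4147−164.6412)/(98.0353−53.8088) = -1.0000. V = [p*·120.4147 + (1−p*)·164.6412]/1.13 = 119.6079. B = V − Δ·S = 193.3186.
(3,2): S=134.2949. Δ = (V_up−V_dn)/(S_up−S_dn) = (39.8378−120.4147)/(178.6122−98.0353) = -1.0000. V = [p*·39.8378 + (1−p*)·120.4147]/1.13 = 59.0237. B = V − Δ·S = 193.3186.
(3,3): S=244.6742. Δ = (V_up−V_dn)/(S_up−S_dn) = (0.0000−39.8378)/(325.4167−178.6122) = -0.2714. V = [p*·0.0000 + (1−p*)·39.8378]/1.13 = 11.7516. B = V − Δ·S = 78.1479.
(2,0): S=55.4216. Δ = (V_up−V_dn)/(S_up−S_dn) = (119.6079−152.8608)/(73.7107−40.4578) = -1.0000. V = [p*·119.6079 + (1−p*)·152.8608]/1.13 = 115.6568. B = V − Δ·S = 171.0784.
(2,1): S=100.9736. Δ = (V_up−V_dn)/(S_up−S_dn) = (59.0237−119.6079)/(134.2949−73.7107) = -1.0000. V = [p*·59.0237 + (1−p*)·119.6079]/1.13 = 70.1048. B = V − Δ·S = 171.0784.
(2,2): S=183.9656. Δ = (V_up−V_dn)/(S_up−S_dn) = (11.7516−59.0237)/(244.6742−134.2949) = -0.4283. V = [p*·11.7516 + (1−p*)·59.0237]/1.13 = 24.3442. B = V − Δ·S = 103.1311.
(1,0): S=75.9200. Δ = (V_up−V_dn)/(S_up−S_dn) = (70.1048−115.6568)/(100.9736−55.4216) = -1.0000. V = [p*·70.1048 + (1−p*)·115.6568]/1.13 = 75.4768. B = V − Δ·S = 151.3968.
(1,1): S=138.3200. Δ = (V_up−V_dn)/(S_up−S_dn) = (24.3442−70.1048)/(183.9656−100.9736) = -0.5514. V = [p*·24.3442 + (1−p*)·70.1048]/1.13 = 35.0422. B = V − Δ·S = 111.3099.
(0,0): S=104.0000. Δ = (V_up−V_dn)/(S_up−S_dn) = (35.0422−75.4768)/(138.3200−75.9200) = -0.6480. V = [p*·35.0422 + (1−p*)·75.4768]/1.13 = 42.9384. B = V − Δ·S = 110.3294.
The time-0 hedge costs 42.9384, which is the no-arbitrage price.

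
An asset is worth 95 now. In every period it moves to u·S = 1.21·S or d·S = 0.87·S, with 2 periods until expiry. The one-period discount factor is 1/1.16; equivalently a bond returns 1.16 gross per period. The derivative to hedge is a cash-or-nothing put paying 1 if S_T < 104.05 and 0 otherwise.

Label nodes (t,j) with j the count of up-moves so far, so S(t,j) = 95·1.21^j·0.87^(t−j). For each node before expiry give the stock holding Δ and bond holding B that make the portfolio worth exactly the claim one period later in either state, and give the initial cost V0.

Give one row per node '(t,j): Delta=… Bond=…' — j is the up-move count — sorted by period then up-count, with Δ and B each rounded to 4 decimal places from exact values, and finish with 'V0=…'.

No-arbitrage ⇒ martingale measure with p* = (R−d)/(u−d) = 0.8529.
Payoff layer (t=2): V(2,0)=1.0000, V(2,1)=1.0000, V(2,2)=0.0000
  t=1,j=0: stock 82.6500 → up 100.0065 (V=1.0000), down 71.9055 (V=1.0000). Price 0.8621; hedge Δ=0.0000, bond B=0.8621.
  t=1,j=1: stock 114.9500 → up 139.0895 (V=0.0000), down 100.0065 (V=1.0000). Price 0.1268; hedge Δ=-0.0256, bond B=3.0680.
  t=0,j=0: stock 95.0000 → up 114.9500 (V=0.1268), down 82.6500 (V=0.8621). Price 0.2025; hedge Δ=-0.0228, bond B=2.3651.
Self-financing check: at every node Δ·S+B equals the discounted successor values.

(0,0): Delta=-0.0228 Bond=2.3651
(1,0): Delta=0.0000 Bond=0.8621
(1,1): Delta=-0.0256 Bond=3.0680
V0=0.2025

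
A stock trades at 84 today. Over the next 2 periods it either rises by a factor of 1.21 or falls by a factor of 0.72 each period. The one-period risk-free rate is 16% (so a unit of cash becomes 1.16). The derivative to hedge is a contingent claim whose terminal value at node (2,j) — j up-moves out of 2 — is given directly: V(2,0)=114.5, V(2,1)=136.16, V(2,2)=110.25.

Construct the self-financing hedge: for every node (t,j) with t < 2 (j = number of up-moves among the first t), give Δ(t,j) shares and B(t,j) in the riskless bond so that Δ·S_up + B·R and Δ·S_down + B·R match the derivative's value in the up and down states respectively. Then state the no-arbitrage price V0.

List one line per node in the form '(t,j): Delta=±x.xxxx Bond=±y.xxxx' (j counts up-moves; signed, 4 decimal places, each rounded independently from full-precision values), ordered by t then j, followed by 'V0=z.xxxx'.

(0,0): Delta=-0.4410 Bond=122.5395
(1,0): Delta=0.7309 Bond=71.2699
(1,1): Delta=-0.5202 Bond=150.1999
V0=85.4953

Since d<R<u, set p* = (R−d)/(u−d) = 0.8980; price each node as the discounted p*-expectation of its children.
Payoff layer (t=2): V(2,0)=114.5000, V(2,1)=136.1600, V(2,2)=110.2500
  t=1,j=0: stock 60.4800 → up 73.1808 (V=136.1600), down 43.5456 (V=114.5000). Price 115.4740; hedge Δ=0.7309, bond B=71.2699.
  t=1,j=1: stock 101.6400 → up 122.9844 (V=110.2500), down 73.1808 (V=136.1600). Price 97.3223; hedge Δ=-0.5202, bond B=150.1999.
  t=0,j=0: stock 84.0000 → up 101.6400 (V=97.3223), down 60.4800 (V=115.4740). Price 85.4953; hedge Δ=-0.4410, bond B=122.5395.
Self-financing check: at every node Δ·S+B equals the discounted successor values.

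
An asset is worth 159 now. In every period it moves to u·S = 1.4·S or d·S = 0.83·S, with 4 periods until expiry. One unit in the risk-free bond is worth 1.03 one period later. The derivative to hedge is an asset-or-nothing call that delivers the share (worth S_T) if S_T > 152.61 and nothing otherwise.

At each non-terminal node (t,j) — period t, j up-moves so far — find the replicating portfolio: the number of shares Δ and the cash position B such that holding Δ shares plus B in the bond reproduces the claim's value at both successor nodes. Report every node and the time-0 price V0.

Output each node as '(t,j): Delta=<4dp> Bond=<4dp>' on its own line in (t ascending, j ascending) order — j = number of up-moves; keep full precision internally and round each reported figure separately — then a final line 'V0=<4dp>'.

(0,0): Delta=1.4269 Bond=-123.1952
(1,0): Delta=1.4529 Bond=-130.3206
(1,1): Delta=1.3984 Bond=-120.5465
(2,0): Delta=1.1714 Bond=-103.3935
(2,1): Delta=1.7617 Bond=-191.2780
(2,2): Delta=1.0000 Bond=0.0000
(3,0): Delta=0.0000 Bond=0.0000
(3,1): Delta=2.4561 Bond=-303.5117
(3,2): Delta=1.0000 Bond=0.0000
(3,3): Delta=1.0000 Bond=0.0000
V0=103.6850

Since d<R<u, set p* = (R−d)/(u−d) = 0.3509; price each node as the discounted p*-expectation of its children.
Terminal values V(4,·): V(4,0)=0.0000, V(4,1)=0.0000, V(4,2)=214.6888, V(4,3)=362.1257, V(4,4)=610.8144
(3,0): S=90.9141. Δ = (V_up−V_dn)/(S_up−S_dn) = (0.0000−0.0000)/(127.2798−75.4587) = 0.0000. V = [p*·0.0000 + (1−p*)·0.0000]/1.03 = 0.0000. B = V − Δ·S = 0.0000.
(3,1): S=153.3491. Δ = (V_up−V_dn)/(S_up−S_dn) = (214.6888−0.0000)/(214.6888−127.2798) = 2.4561. V = [p*·214.6888 + (1−p*)·0.0000]/1.03 = 73.1353. B = V − Δ·S = -303.5117.
(3,2): S=258.6612. Δ = (V_up−V_dn)/(S_up−S_dn) = (362.1257−214.6888)/(362.1257−214.6888) = 1.0000. V = [p*·362.1257 + (1−p*)·214.6888]/1.03 = 258.6612. B = V − Δ·S = 0.0000.
(3,3): S=436.2960. Δ = (V_up−V_dn)/(S_up−S_dn) = (610.8144−362.1257)/(610.8144−362.1257) = 1.0000. V = [p*·610.8144 + (1−p*)·362.1257]/1.03 = 436.2960. B = V − Δ·S = 0.0000.
(2,0): S=109.5351. Δ = (V_up−V_dn)/(S_up−S_dn) = (73.1353−0.0000)/(153.3491−90.9141) = 1.1714. V = [p*·73.1353 + (1−p*)·0.0000]/1.03 = 24.9141. B = V − Δ·S = -103.3935.
(2,1): S=184.7580. Δ = (V_up−V_dn)/(S_up−S_dn) = (258.6612−73.1353)/(258.6612−153.3491) = 1.7617. V = [p*·258.6612 + (1−p*)·73.1353]/1.03 = 134.2060. B = V − Δ·S = -191.2780.
(2,2): S=311.6400. Δ = (V_up−V_dn)/(S_up−S_dn) = (436.2960−258.6612)/(436.2960−258.6612) = 1.0000. V = [p*·436.2960 + (1−p*)·258.6612]/1.03 = 311.6400. B = V − Δ·S = 0.0000.
(1,0): S=131.9700. Δ = (V_up−V_dn)/(S_up−S_dn) = (134.2060−24.9141)/(184.7580−109.5351) = 1.4529. V = [p*·134.2060 + (1−p*)·24.9141]/1.03 = 61.4195. B = V − Δ·S = -130.3206.
(1,1): S=222.6000. Δ = (V_up−V_dn)/(S_up−S_dn) = (311.6400−134.2060)/(311.6400−184.7580) = 1.3984. V = [p*·311.6400 + (1−p*)·134.2060]/1.03 = 190.7413. B = V − Δ·S = -120.5465.
(0,0): S=159.0000. Δ = (V_up−V_dn)/(S_up−S_dn) = (190.7413−61.4195)/(222.6000−131.9700) = 1.4269. V = [p*·190.7413 + (1−p*)·61.4195]/1.03 = 103.6850. B = V − Δ·S = -123.1952.
Each (Δ,B) replicates both successor values, so the strategy is self-financing and V0 is arbitrage-free.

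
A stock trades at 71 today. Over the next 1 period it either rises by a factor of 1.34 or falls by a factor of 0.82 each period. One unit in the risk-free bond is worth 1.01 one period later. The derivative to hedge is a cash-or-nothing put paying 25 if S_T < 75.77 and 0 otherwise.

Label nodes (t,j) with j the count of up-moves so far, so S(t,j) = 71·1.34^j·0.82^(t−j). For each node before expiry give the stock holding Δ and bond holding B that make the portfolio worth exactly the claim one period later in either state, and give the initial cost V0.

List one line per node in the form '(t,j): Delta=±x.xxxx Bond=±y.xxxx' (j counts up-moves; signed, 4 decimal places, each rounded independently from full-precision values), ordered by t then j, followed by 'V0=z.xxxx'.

(0,0): Delta=-0.6771 Bond=63.7852
V0=15.7083

Risk-neutral probability p* = (R−d)/(u−d) = (1.01−0.82)/(1.34−0.82) = 0.3654.
At expiry t=1: V(1,0)=25.0000, V(1,1)=0.0000
  t=0,j=0: stock 71.0000 → up 95.1400 (V=0.0000), down 58.2200 (V=25.0000). Price 15.7083; hedge Δ=-0.6771, bond B=63.7852.
Root portfolio cost Δ·71+B reproduces V0=15.7083.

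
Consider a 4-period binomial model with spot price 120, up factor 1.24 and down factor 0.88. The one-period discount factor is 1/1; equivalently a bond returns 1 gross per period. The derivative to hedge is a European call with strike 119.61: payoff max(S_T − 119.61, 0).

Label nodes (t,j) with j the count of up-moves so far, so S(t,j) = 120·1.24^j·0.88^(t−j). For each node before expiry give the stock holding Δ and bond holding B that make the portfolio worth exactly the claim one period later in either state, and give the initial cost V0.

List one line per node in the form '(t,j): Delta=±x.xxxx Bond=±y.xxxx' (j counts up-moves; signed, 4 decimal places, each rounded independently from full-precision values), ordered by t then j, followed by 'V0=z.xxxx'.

Since d<R<u, set p* = (R−d)/(u−d) = 0.3333; price each node as the discounted p*-expectation of its children.
Payoff layer (t=4): V(4,0)=0.0000, V(4,1)=0.0000, V(4,2)=23.2761, V(4,3)=81.7295, V(4,4)=164.0957
(3,0): S=81.7766. Δ = (V_up−V_dn)/(S_up−S_dn) = (0.0000−0.0000)/(101.4030−71.9634) = 0.0000. V = [p*·0.0000 + (1−p*)·0.0000]/1 = 0.0000. B = V − Δ·S = 0.0000.
(3,1): S=115.2307. Δ = (V_up−V_dn)/(S_up−S_dn) = (23.2761−0.0000)/(142.8861−101.4030) = 0.5611. V = [p*·23.2761 + (1−p*)·0.0000]/1 = 7.7587. B = V − Δ·S = -56.8971.
(3,2): S=162.3706. Δ = (V_up−V_dn)/(S_up−S_dn) = (81.7295−23.2761)/(201.3395−142.8861) = 1.0000. V = [p*·81.7295 + (1−p*)·23.2761]/1 = 42.7606. B = V − Δ·S = -119.6100.
(3,3): S=228.7949. Δ = (V_up−V_dn)/(S_up−S_dn) = (164.0957−81.7295)/(283.7057−201.3395) = 1.0000. V = [p*·164.0957 + (1−p*)·81.7295]/1 = 109.1849. B = V − Δ·S = -119.6100.
(2,0): S=92.9280. Δ = (V_up−V_dn)/(S_up−S_dn) = (7.7587−0.0000)/(115.2307−81.7766) = 0.2319. V = [p*·7.7587 + (1−p*)·0.0000]/1 = 2.5862. B = V − Δ·S = -18.9657.
(2,1): S=130.9440. Δ = (V_up−V_dn)/(S_up−S_dn) = (42.7606−7.7587)/(162.3706−115.2307) = 0.7425. V = [p*·42.7606 + (1−p*)·7.7587]/1 = 19.4260. B = V − Δ·S = -77.8014.
(2,2): S=184.5120. Δ = (V_up−V_dn)/(S_up−S_dn) = (109.1849−42.7606)/(228.7949−162.3706) = 1.0000. V = [p*·109.1849 + (1−p*)·42.7606]/1 = 64.9020. B = V − Δ·S = -119.6100.
(1,0): S=105.6000. Δ = (V_up−V_dn)/(S_up−S_dn) = (19.4260−2.5862)/(130.9440−92.9280) = 0.4430. V = [p*·19.4260 + (1−p*)·2.5862]/1 = 8.1995. B = V − Δ·S = -38.5776.
(1,1): S=148.8000. Δ = (V_up−V_dn)/(S_up−S_dn) = (64.9020−19.4260)/(184.5120−130.9440) = 0.8489. V = [p*·64.9020 + (1−p*)·19.4260]/1 = 34.5847. B = V − Δ·S = -91.7376.
(0,0): S=120.0000. Δ = (V_up−V_dn)/(S_up−S_dn) = (34.5847−8.1995)/(148.8000−105.6000) = 0.6108. V = [p*·34.5847 + (1−p*)·8.1995]/1 = 16.9945. B = V − Δ·S = -56.2976.
Each (Δ,B) replicates both successor values, so the strategy is self-financing and V0 is arbitrage-free.

(0,0): Delta=0.6108 Bond=-56.2976
(1,0): Delta=0.4430 Bond=-38.5776
(1,1): Delta=0.8489 Bond=-91.7376
(2,0): Delta=0.2319 Bond=-18.9657
(2,1): Delta=0.7425 Bond=-77.8014
(2,2): Delta=1.0000 Bond=-119.6100
(3,0): Delta=0.0000 Bond=0.0000
(3,1): Delta=0.5611 Bond=-56.8971
(3,2): Delta=1.0000 Bond=-119.6100
(3,3): Delta=1.0000 Bond=-119.6100
V0=16.9945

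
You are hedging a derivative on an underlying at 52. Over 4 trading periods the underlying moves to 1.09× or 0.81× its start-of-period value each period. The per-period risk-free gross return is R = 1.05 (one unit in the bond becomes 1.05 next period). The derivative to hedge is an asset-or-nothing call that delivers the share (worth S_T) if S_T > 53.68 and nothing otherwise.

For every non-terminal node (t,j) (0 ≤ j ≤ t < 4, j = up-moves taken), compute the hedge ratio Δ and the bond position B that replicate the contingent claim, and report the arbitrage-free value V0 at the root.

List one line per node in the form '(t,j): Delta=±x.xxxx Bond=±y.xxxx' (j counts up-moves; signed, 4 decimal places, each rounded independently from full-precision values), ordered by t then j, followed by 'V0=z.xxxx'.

(0,0): Delta=1.7235 Bond=-40.8759
(1,0): Delta=3.0821 Bond=-100.1459
(1,1): Delta=1.5552 Bond=-33.3820
(2,0): Delta=0.0000 Bond=0.0000
(2,1): Delta=3.4638 Bond=-122.6788
(2,2): Delta=1.3188 Bond=-20.4465
(3,0): Delta=0.0000 Bond=0.0000
(3,1): Delta=0.0000 Bond=0.0000
(3,2): Delta=3.8929 Bond=-150.2815
(3,3): Delta=1.0000 Bond=0.0000
V0=48.7446

Risk-neutral probability p* = (R−d)/(u−d) = (1.05−0.81)/(1.09−0.81) = 0.8571.
Terminal payoffs: V(4,0)=0.0000, V(4,1)=0.0000, V(4,2)=0.0000, V(4,3)=54.5466, V(4,4)=73.4022
(3,0): S=27.6349. Δ = (V_up−V_dn)/(S_up−S_dn) = (0.0000−0.0000)/(30.1221−22.3843) = 0.0000. V = [p*·0.0000 + (1−p*)·0.0000]/1.05 = 0.0000. B = V − Δ·S = 0.0000.
(3,1): S=37.1877. Δ = (V_up−V_dn)/(S_up−S_dn) = (0.0000−0.0000)/(40.5346−30.1221) = 0.0000. V = [p*·0.0000 + (1−p*)·0.0000]/1.05 = 0.0000. B = V − Δ·S = 0.0000.
(3,2): S=50.0428. Δ = (V_up−V_dn)/(S_up−S_dn) = (54.5466−0.0000)/(54.5466−40.5346) = 3.8929. V = [p*·54.5466 + (1−p*)·0.0000]/1.05 = 44.5279. B = V − Δ·S = -150.2815.
(3,3): S=67.3415. Δ = (V_up−V_dn)/(S_up−S_dn) = (73.4022−54.5466)/(73.4022−54.5466) = 1.0000. V = [p*·73.4022 + (1−p*)·54.5466]/1.05 = 67.3415. B = V − Δ·S = 0.0000.
(2,0): S=34.1172. Δ = (V_up−V_dn)/(S_up−S_dn) = (0.0000−0.0000)/(37.1877−27.6349) = 0.0000. V = [p*·0.0000 + (1−p*)·0.0000]/1.05 = 0.0000. B = V − Δ·S = 0.0000.
(2,1): S=45.9108. Δ = (V_up−V_dn)/(S_up−S_dn) = (44.5279−0.0000)/(50.0428−37.1877) = 3.4638. V = [p*·44.5279 + (1−p*)·0.0000]/1.05 = 36.3493. B = V − Δ·S = -122.6788.
(2,2): S=61.7812. Δ = (V_up−V_dn)/(S_up−S_dn) = (67.3415−44.5279)/(67.3415−50.0428) = 1.3188. V = [p*·67.3415 + (1−p*)·44.5279]/1.05 = 61.0309. B = V − Δ·S = -20.4465.
(1,0): S=42.1200. Δ = (V_up−V_dn)/(S_up−S_dn) = (36.3493−0.0000)/(45.9108−34.1172) = 3.0821. V = [p*·36.3493 + (1−p*)·0.0000]/1.05 = 29.6729. B = V − Δ·S = -100.1459.
(1,1): S=56.6800. Δ = (V_up−V_dn)/(S_up−S_dn) = (61.0309−36.3493)/(61.7812−45.9108) = 1.5552. V = [p*·61.0309 + (1−p*)·36.3493]/1.05 = 54.7666. B = V − Δ·S = -33.3820.
(0,0): S=52.0000. Δ = (V_up−V_dn)/(S_up−S_dn) = (54.7666−29.6729)/(56.6800−42.1200) = 1.7235. V = [p*·54.7666 + (1−p*)·29.6729]/1.05 = 48.7446. B = V − Δ·S = -40.8759.
Self-financing check: at every node Δ·S+B equals the discounted successor values.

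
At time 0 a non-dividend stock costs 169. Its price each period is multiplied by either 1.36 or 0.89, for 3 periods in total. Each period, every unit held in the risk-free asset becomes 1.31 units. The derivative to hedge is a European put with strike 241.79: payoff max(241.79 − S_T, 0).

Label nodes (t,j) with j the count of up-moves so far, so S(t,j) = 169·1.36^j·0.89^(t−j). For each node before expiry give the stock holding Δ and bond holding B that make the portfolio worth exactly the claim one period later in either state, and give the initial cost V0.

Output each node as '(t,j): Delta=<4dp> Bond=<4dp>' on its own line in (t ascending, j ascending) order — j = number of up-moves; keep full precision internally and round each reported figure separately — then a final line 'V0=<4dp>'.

The replicating-portfolio and risk-neutral prices coincide; use p* = (1.31−0.89)/(1.36−0.89) = 0.8936 for the latter.
Terminal values V(3,·): V(3,0)=122.6502, V(3,1)=59.7337, V(3,2)=0.0000, V(3,3)=0.0000
(2,0): S=133.8649. Δ = (V_up−V_dn)/(S_up−S_dn) = (59.7337−122.6502)/(182.0563−119.1398) = -1.0000. V = [p*·59.7337 + (1−p*)·122.6502]/1.31 = 50.7076. B = V − Δ·S = 184.5725.
(2,1): S=204.5576. Δ = (V_up−V_dn)/(S_up−S_dn) = (0.0000−59.7337)/(278.1983−182.0563) = -0.6213. V = [p*·0.0000 + (1−p*)·59.7337]/1.31 = 4.8509. B = V − Δ·S = 131.9439.
(2,2): S=312.5824. Δ = (V_up−V_dn)/(S_up−S_dn) = (0.0000−0.0000)/(425.1121−278.1983) = 0.0000. V = [p*·0.0000 + (1−p*)·0.0000]/1.31 = 0.0000. B = V − Δ·S = 0.0000.
(1,0): S=150.4100. Δ = (V_up−V_dn)/(S_up−S_dn) = (4.8509−50.7076)/(204.5576−133.8649) = -0.6487. V = [p*·4.8509 + (1−p*)·50.7076]/1.31 = 7.4269. B = V − Δ·S = 104.9944.
(1,1): S=229.8400. Δ = (V_up−V_dn)/(S_up−S_dn) = (0.0000−4.8509)/(312.5824−204.5576) = -0.0449. V = [p*·0.0000 + (1−p*)·4.8509]/1.31 = 0.3939. B = V − Δ·S = 10.7150.
(0,0): S=169.0000. Δ = (V_up−V_dn)/(S_up−S_dn) = (0.3939−7.4269)/(229.8400−150.4100) = -0.0885. V = [p*·0.3939 + (1−p*)·7.4269]/1.31 = 0.8718. B = V − Δ·S = 15.8356.
Each (Δ,B) replicates both successor values, so the strategy is self-financing and V0 is arbitrage-free.

(0,0): Delta=-0.0885 Bond=15.8356
(1,0): Delta=-0.6487 Bond=104.9944
(1,1): Delta=-0.0449 Bond=10.7150
(2,0): Delta=-1.0000 Bond=184.5725
(2,1): Delta=-0.6213 Bond=131.9439
(2,2): Delta=0.0000 Bond=0.0000
V0=0.8718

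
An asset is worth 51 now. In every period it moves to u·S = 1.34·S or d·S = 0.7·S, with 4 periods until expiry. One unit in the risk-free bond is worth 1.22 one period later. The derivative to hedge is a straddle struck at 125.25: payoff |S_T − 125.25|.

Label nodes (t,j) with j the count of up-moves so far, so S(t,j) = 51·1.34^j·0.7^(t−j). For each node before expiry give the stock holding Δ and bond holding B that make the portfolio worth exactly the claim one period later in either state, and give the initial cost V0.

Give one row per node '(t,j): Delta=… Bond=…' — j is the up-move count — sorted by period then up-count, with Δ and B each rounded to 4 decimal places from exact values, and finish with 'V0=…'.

(0,0): Delta=-0.2908 Bond=35.7849
(1,0): Delta=-1.0000 Bond=68.9760
(1,1): Delta=-0.2053 Bond=37.8148
(2,0): Delta=-1.0000 Bond=84.1508
(2,1): Delta=-1.0000 Bond=84.1508
(2,2): Delta=-0.1095 Bond=37.3610
(3,0): Delta=-1.0000 Bond=102.6639
(3,1): Delta=-1.0000 Bond=102.6639
(3,2): Delta=-1.0000 Bond=102.6639
(3,3): Delta=-0.0022 Bond=32.4073
V0=20.9542

No-arbitrage ⇒ martingale measure with p* = (R−d)/(u−d) = 0.8125.
Terminal values V(4,·): V(4,0)=113.0049, V(4,1)=101.8094, V(4,2)=80.3780, V(4,3)=39.3521, V(4,4)=39.1831
  t=3,j=0: stock 17.4930 → up 23.4406 (V=101.8094), down 12.2451 (V=113.0049). Price 85.1709; hedge Δ=-1.0000, bond B=102.6639.
  t=3,j=1: stock 33.4866 → up 44.8720 (V=80.3780), down 23.4406 (V=101.8094). Price 69.1773; hedge Δ=-1.0000, bond B=102.6639.
  t=3,j=2: stock 64.1029 → up 85.8979 (V=39.3521), down 44.8720 (V=80.3780). Price 38.5610; hedge Δ=-1.0000, bond B=102.6639.
  t=3,j=3: stock 122.7113 → up 164.4331 (V=39.1831), down 85.8979 (V=39.3521). Price 32.1433; hedge Δ=-0.0022, bond B=32.4073.
  t=2,j=0: stock 24.9900 → up 33.4866 (V=69.1773), down 17.4930 (V=85.1709). Price 59.1608; hedge Δ=-1.0000, bond B=84.1508.
  t=2,j=1: stock 47.8380 → up 64.1029 (V=38.5610), down 33.4866 (V=69.1773). Price 36.3128; hedge Δ=-1.0000, bond B=84.1508.
  t=2,j=2: stock 91.5756 → up 122.7113 (V=32.1433), down 64.1029 (V=38.5610). Price 27.3333; hedge Δ=-0.1095, bond B=37.3610.
  t=1,j=0: stock 35.7000 → up 47.8380 (V=36.3128), down 24.9900 (V=59.1608). Price 33.2760; hedge Δ=-1.0000, bond B=68.9760.
  t=1,j=1: stock 68.3400 → up 91.5756 (V=27.3333), down 47.8380 (V=36.3128). Price 23.7844; hedge Δ=-0.2053, bond B=37.8148.
  t=0,j=0: stock 51.0000 → up 68.3400 (V=23.7844), down 35.7000 (V=33.2760). Price 20.9542; hedge Δ=-0.2908, bond B=35.7849.
The time-0 hedge costs 20.9542, which is the no-arbitrage price.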